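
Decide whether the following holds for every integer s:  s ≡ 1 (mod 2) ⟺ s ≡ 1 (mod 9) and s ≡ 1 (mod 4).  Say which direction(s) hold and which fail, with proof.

Only the reverse direction holds.

(→) This fails: s = 33 gives 33 ≡ 1 (mod 2) but 33 ≡ 6 (mod 9), so the conjunction on the right does not hold.

(←) Conversely, if s ≡ 1 (mod 9) and s ≡ 1 (mod 4), then by the Chinese remainder theorem s ≡ 1 (mod 36). Since 1 ≡ 1 (mod 2) and 2 ∣ 36, we get s ≡ 1 (mod 2).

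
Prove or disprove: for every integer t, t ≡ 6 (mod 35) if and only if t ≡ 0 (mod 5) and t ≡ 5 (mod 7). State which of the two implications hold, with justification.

Forward direction. This fails: t = 6 gives 6 ≡ 6 (mod 35) but 6 ≡ 1 (mod 5), so the conjunction on the right does not hold.

Converse. This fails: t = 5 satisfies both congruences on the right (5 ≡ 0 mod 5 and 5 ≡ 5 mod 7) yet 5 ≡ 5 (mod 35), not 6.

(⇒) fails and (⇐) fails.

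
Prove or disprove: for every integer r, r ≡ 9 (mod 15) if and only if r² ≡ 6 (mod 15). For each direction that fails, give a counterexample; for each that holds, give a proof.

(⇒) Suppose r ≡ 9 (mod 15). Write r = 15j + 9. Then (15j + 9)² = 225j² + 270j + 81 = 15(15j² + 18j + 5) + 6, so r² ≡ 6 (mod 15).

(⇐) This fails: take r = 6. Then 6² = 36 ≡ 6 (mod 15), yet 6 ≡ 6 (mod 15), not 9.

Only the forward direction holds.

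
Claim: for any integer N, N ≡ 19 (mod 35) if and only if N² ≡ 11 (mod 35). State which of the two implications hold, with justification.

Forward direction. Suppose N ≡ 19 (mod 35). Write N = 35j + 19. Then (35j + 19)² = 1225j² + 1330j + 361 = 35(35j² + 38j + 10) + 11, so N² ≡ 11 (mod 35).

Converse. This fails: take N = 9. Then 9² = 81 ≡ 11 (mod 35), yet 9 ≡ 9 (mod 35), not 19.

Only the forward direction holds.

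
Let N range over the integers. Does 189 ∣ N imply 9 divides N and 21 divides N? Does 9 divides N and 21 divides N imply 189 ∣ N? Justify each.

Only the forward direction holds.

[⇒] If 189 ∣ N, write N = 189q. Since 189 = 21·9, N = 9·(21q), so 9 ∣ N; and since 189 = 9·21, N = 21·(9q), so 21 ∣ N.

[⇐] This fails: take N = 63. Both 9 ∣ 63 and 21 ∣ 63, yet 63 is not a multiple of 189 (since 63 = 0·189 + 63), so 189 ∤ 63.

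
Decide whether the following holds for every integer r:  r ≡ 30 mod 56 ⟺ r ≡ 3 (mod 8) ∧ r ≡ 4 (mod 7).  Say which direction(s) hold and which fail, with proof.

Neither direction holds.

[⇒] This fails: r = 30 gives 30 ≡ 30 (mod 56) but 30 ≡ 6 (mod 8), so the conjunction on the right does not hold.

[⇐] This fails: r = 11 satisfies both congruences on the right (11 ≡ 3 mod 8 and 11 ≡ 4 mod 7) yet 11 ≡ 11 (mod 56), not 30.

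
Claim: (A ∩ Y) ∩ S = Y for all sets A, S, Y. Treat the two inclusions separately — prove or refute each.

(⊇) This inclusion fails. Take A = ∅, S = ∅, Y = {1}; then 1 ∈ Y but 1 ∉ (A ∩ Y) ∩ S.

(⊆) Let x ∈ (A ∩ Y) ∩ S. Then x ∈ A ∩ S ∩ Y, from which x ∈ Y.

The sets are not equal: only the forward inclusion holds.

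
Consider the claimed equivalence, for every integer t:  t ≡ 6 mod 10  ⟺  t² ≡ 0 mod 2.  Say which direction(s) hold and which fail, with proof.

(⇒) holds; (⇐) fails.

Converse. This fails: take t = 0. Then 0² = 0 ≡ 0 (mod 2), yet 0 ≡ 0 (mod 10), not 6.

Forward direction. Suppose t ≡ 6 (mod 10). Then t² ≡ 6² = 36 (mod 10), and since 2 ∣ 10, also t² ≡ 0 (mod 2).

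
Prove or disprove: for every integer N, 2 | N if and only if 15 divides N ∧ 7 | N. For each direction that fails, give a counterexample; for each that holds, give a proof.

(⟹) This fails: take N = 2. Certainly 2 ∣ 2, but 15 ∤ 2.

(⟸) This fails: take N = 105. Both 15 ∣ 105 and 7 ∣ 105, yet 105 is not a multiple of 2 (since 105 = 52·2 + 1), so 2 ∤ 105.

Both directions fail.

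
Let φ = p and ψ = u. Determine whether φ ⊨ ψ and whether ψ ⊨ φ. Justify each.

(⇒) fails and (⇐) fails.

Forward direction. This fails. Under p = T, u = F, the left side is true but the right side is false.

Converse. This fails. Under p = F, u = T, the left side is false but the right side is true.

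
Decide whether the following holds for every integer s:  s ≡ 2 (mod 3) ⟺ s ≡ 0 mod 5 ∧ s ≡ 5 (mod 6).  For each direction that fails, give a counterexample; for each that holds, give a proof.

Converse. If s ≡ 0 (mod 5) and s ≡ 5 (mod 6), then by the Chinese remainder theorem s ≡ 5 (mod 30). Since 5 ≡ 2 (mod 3) and 3 ∣ 30, we get s ≡ 2 (mod 3).

Forward direction. This fails: s = 2 gives 2 ≡ 2 (mod 3) but 2 ≡ 2 (mod 5), so the conjunction on the right does not hold.

Only the reverse direction holds.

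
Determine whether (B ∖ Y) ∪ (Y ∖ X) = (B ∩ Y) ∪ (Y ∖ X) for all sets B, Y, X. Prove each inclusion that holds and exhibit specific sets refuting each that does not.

(⊆) This inclusion fails. Take B = {1}, Y = ∅, X = ∅; then 1 ∈ (B ∖ Y) ∪ (Y ∖ X) but 1 ∉ (B ∩ Y) ∪ (Y ∖ X).

(⊇) This inclusion fails. Take B = {1}, Y = {1}, X = {1}; then 1 ∈ (B ∩ Y) ∪ (Y ∖ X) but 1 ∉ (B ∖ Y) ∪ (Y ∖ X).

Both inclusions fail.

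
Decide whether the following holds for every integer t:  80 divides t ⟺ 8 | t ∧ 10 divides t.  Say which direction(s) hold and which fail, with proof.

The forward direction holds; the converse fails.

(←) This fails: take t = 40. Both 8 ∣ 40 and 10 ∣ 40, yet 40 is not a multiple of 80 (since 40 = 0·80 + 40), so 80 ∤ 40.

(→) If 80 ∣ t, write t = 80q. Since 80 = 10·8, t = 8·(10q), so 8 ∣ t; and since 80 = 8·10, t = 10·(8q), so 10 ∣ t.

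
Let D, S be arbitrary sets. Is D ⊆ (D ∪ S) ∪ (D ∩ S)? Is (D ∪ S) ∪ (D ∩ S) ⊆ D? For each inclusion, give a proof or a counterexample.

(⊆) holds; (⊇) fails.

Forward inclusion. Let x ∈ D. Then either x ∈ D and x ∉ S; or x ∈ D ∩ S. In each case x ∈ (D ∪ S) ∪ (D ∩ S), so D ⊆ (D ∪ S) ∪ (D ∩ S).

Reverse inclusion. This inclusion fails. Take D = ∅, S = {1}; then 1 ∈ (D ∪ S) ∪ (D ∩ S) but 1 ∉ D.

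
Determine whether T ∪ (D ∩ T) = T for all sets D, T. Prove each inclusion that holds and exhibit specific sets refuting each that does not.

Forward inclusion. Let x ∈ T ∪ (D ∩ T). Then either x ∈ T and x ∉ D; or x ∈ D ∩ T. In each case x ∈ T, so T ∪ (D ∩ T) ⊆ T.

Reverse inclusion. Let x ∈ T. Then either x ∈ T and x ∉ D; or x ∈ D ∩ T. In each case x ∈ T ∪ (D ∩ T), so T ⊆ T ∪ (D ∩ T).

Both inclusions hold.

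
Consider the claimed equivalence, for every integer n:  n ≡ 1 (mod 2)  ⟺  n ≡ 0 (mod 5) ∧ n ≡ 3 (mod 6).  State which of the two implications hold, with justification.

(⟹) This fails: n = 1 gives 1 ≡ 1 (mod 2) but 1 ≡ 1 (mod 5), so the conjunction on the right does not hold.

(⟸) Conversely, if n ≡ 0 (mod 5) and n ≡ 3 (mod 6), then by the Chinese remainder theorem n ≡ 15 (mod 30). Since 15 ≡ 1 (mod 2) and 2 ∣ 30, we get n ≡ 1 (mod 2).

Only the converse holds.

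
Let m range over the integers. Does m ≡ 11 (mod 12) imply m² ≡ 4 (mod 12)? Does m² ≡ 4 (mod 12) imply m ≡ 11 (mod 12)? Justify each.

Forward direction. This fails: take m = 11. Then 11 ≡ 11 (mod 12), but 11² = 121 ≡ 1 (mod 12), not 4.

Converse. This fails: take m = 2. Then 2² = 4 ≡ 4 (mod 12), yet 2 ≡ 2 (mod 12), not 11.

(⇒) fails and (⇐) fails.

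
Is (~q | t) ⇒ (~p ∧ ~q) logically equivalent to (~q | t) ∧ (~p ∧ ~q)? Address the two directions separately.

(→) This fails. Under q = T, p = F, t = F, the left side is true but the right side is false.

(←) Assume the antecedent. If q is true, the antecedent cannot hold. If q is false, the antecedent forces (q = F, p = F, t = F) or (q = F, p = F, t = T), and (~q | t) ⇒ (~p ∧ ~q) holds there. Either way (~q | t) ⇒ (~p ∧ ~q) holds.

Only the converse holds.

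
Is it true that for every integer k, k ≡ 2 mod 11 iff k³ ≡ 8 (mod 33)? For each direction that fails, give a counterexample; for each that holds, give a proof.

Only the reverse direction holds.

(⟹) This fails: take k = 13. Then 13 ≡ 2 (mod 11), but 13³ = 2197 ≡ 19 (mod 33), not 8.

(⟸) Conversely, the residues r modulo 33 with r³ ≡ 8 (mod 33) are exactly {2}, and each is ≡ 2 (mod 11).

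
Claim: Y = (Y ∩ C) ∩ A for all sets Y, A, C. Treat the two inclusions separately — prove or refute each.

The sets are not equal: only the reverse inclusion holds.

Reverse inclusion. Let x ∈ (Y ∩ C) ∩ A. Then x ∈ Y ∩ A ∩ C, from which x ∈ Y.

Forward inclusion. This inclusion fails. Take Y = {1}, A = ∅, C = ∅; then 1 ∈ Y but 1 ∉ (Y ∩ C) ∩ A.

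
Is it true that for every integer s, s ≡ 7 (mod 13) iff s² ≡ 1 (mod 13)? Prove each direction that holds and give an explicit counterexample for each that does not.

[⇒] This fails: take s = 7. Then 7 ≡ 7 (mod 13), but 7² = 49 ≡ 10 (mod 13), not 1.

[⇐] This fails: take s = 1. Then 1² = 1 ≡ 1 (mod 13), yet 1 ≡ 1 (mod 13), not 7.

Both directions fail.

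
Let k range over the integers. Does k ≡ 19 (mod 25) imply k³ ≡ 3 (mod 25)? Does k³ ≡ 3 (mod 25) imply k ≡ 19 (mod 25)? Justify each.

Neither implication holds.

(⇒) This fails: take k = 19. Then 19 ≡ 19 (mod 25), but 19³ = 6859 ≡ 9 (mod 25), not 3.

(⇐) This fails: take k = 12. Then 12³ = 1728 ≡ 3 (mod 25), yet 12 ≡ 12 (mod 25), not 19.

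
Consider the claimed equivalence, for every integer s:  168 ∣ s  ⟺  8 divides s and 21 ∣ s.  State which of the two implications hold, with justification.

Converse. Suppose 8 ∣ s and 21 ∣ s. Any common multiple of 8 and 21 is a multiple of their lcm; here gcd(8, 21) = 1, so lcm(8, 21) = 8·21 = 168, so 168 ∣ s.

Forward direction. If 168 ∣ s, write s = 168q. Since 168 = 21·8, s = 8·(21q), so 8 ∣ s; and since 168 = 8·21, s = 21·(8q), so 21 ∣ s.

The biconditional holds.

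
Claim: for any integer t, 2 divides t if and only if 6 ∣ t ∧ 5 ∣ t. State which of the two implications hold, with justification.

(⇒) fails; (⇐) holds.

(←) Suppose 6 ∣ t and 5 ∣ t. Any common multiple of 6 and 5 is a multiple of their lcm; here gcd(6, 5) = 1, so lcm(6, 5) = 6·5 = 30, so 30 ∣ t. Since 2 ∣ 30, it follows that 2 ∣ t.

(→) This fails: take t = 2. Certainly 2 ∣ 2, but 6 ∤ 2.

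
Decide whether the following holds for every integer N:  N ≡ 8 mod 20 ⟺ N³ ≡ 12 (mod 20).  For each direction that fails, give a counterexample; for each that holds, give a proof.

(→) Suppose N ≡ 8 mod 20. Write N = 20j + 8. Then (20j + 8)³ = 8000j³ + 9600j² + 3840j + 512 = 20(400j³ + 480j² + 192j + 25) + 12, so N³ ≡ 12 (mod 20).

(←) This fails: take N = 18. Then 18³ = 5832 ≡ 12 (mod 20), yet 18 ≡ 18 (mod 20), not 8.

Only the forward implication holds.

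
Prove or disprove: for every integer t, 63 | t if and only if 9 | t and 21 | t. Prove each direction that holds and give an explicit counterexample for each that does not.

The biconditional holds.

(→) If 63 ∣ t, write t = 63q. Since 63 = 7·9, t = 9·(7q), so 9 ∣ t; and since 63 = 3·21, t = 21·(3q), so 21 ∣ t.

(←) Suppose 9 ∣ t and 21 ∣ t. Any common multiple of 9 and 21 is a multiple of their lcm; here lcm(9, 21) = 9·21/gcd(9, 21) = 189/3 = 63, so 63 ∣ t.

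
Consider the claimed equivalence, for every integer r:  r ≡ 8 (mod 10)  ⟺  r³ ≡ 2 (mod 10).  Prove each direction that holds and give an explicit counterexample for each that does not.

Both implications hold.

(→) Suppose r ≡ 8 (mod 10). Write r = 10j + 8. Then (10j + 8)³ = 1000j³ + 2400j² + 1920j + 512 = 10(100j³ + 240j² + 192j + 51) + 2, so r³ ≡ 2 (mod 10).

(←) Conversely, suppose r³ ≡ 2 (mod 10). The only residue r in {0, …, 9} with r³ ≡ 2 (mod 10) is r = 8, so r ≡ 8 (mod 10).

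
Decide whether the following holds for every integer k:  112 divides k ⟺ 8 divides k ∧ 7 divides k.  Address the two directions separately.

Not equivalent: only (⇒) holds.

Forward direction. If 112 ∣ k, write k = 112q. Since 112 = 14·8, k = 8·(14q), so 8 ∣ k; and since 112 = 16·7, k = 7·(16q), so 7 ∣ k.

Converse. This fails: take k = 56. Both 8 ∣ 56 and 7 ∣ 56, yet 56 is not a multiple of 112 (since 56 = 0·112 + 56), so 112 ∤ 56.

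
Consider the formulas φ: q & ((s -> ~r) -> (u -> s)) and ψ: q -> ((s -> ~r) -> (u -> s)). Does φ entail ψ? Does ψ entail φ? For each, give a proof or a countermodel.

[⇐] This fails. Under s = F, r = F, q = F, u = F, the left side is false but the right side is true.

[⇒] Assume the antecedent. If s is true, q -> ((s -> ~r) -> (u -> s)) reduces to true regardless of the other variables. If s is false, the antecedent forces (s = F, r = F, q = T, u = F) or (s = F, r = T, q = T, u = F), and q -> ((s -> ~r) -> (u -> s)) holds there. Either way q -> ((s -> ~r) -> (u -> s)) holds.

Not equivalent: only (⇒) holds.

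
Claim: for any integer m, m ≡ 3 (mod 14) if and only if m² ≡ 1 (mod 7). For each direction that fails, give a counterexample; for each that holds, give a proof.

Both directions fail.

Forward direction. This fails: take m = 3. Then 3 ≡ 3 (mod 14), but 3² = 9 ≡ 2 (mod 7), not 1.

Converse. This fails: take m = 1. Then 1² = 1 ≡ 1 (mod 7), yet 1 ≡ 1 (mod 14), not 3.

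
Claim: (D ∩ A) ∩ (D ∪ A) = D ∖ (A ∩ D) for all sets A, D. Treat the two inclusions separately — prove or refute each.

Neither inclusion holds.

(⊆) This inclusion fails. Take A = {1}, D = {1}; then 1 ∈ (D ∩ A) ∩ (D ∪ A) but 1 ∉ D ∖ (A ∩ D).

(⊇) This inclusion fails. Take A = ∅, D = {1}; then 1 ∈ D ∖ (A ∩ D) but 1 ∉ (D ∩ A) ∩ (D ∪ A).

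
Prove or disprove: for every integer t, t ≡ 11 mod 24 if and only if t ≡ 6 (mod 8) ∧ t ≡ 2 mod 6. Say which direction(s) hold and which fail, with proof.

Neither implication holds.

[⇒] This fails: t = 11 gives 11 ≡ 11 (mod 24) but 11 ≡ 3 (mod 8), so the conjunction on the right does not hold.

[⇐] This fails: t = 14 satisfies both congruences on the right (14 ≡ 6 mod 8 and 14 ≡ 2 mod 6) yet 14 ≡ 14 (mod 24), not 11.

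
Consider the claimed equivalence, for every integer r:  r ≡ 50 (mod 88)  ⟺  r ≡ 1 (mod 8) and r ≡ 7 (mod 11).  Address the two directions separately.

(→) This fails: r = 50 gives 50 ≡ 50 (mod 88) but 50 ≡ 2 (mod 8), so the conjunction on the right does not hold.

(←) This fails: r = 73 satisfies both congruences on the right (73 ≡ 1 mod 8 and 73 ≡ 7 mod 11) yet 73 ≡ 73 (mod 88), not 50.

Both directions fail.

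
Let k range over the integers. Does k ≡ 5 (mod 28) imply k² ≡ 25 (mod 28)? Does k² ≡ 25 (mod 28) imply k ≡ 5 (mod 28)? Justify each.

(⇒) Suppose k ≡ 5 (mod 28). Write k = 28j + 5. Then (28j + 5)² = 784j² + 280j + 25 = 28(28j² + 10j) + 25, so k² ≡ 25 (mod 28).

(⇐) This fails: take k = 9. Then 9² = 81 ≡ 25 (mod 28), yet 9 ≡ 9 (mod 28), not 5.

Only the forward direction holds.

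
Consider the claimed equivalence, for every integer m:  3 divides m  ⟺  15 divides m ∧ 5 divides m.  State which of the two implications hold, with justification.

Not equivalent: only (⇐) holds.

Forward direction. This fails: take m = 3. Certainly 3 ∣ 3, but 15 ∤ 3.

Converse. Suppose 15 ∣ m and 5 ∣ m. Any common multiple of 15 and 5 is a multiple of their lcm; here lcm(15, 5) = 15·5/gcd(15, 5) = 75/5 = 15, so 15 ∣ m. Since 3 ∣ 15, it follows that 3 ∣ m.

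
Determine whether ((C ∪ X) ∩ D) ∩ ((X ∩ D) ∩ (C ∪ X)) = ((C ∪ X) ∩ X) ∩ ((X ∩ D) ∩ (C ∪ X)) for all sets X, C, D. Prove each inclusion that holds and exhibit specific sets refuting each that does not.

Forward inclusion. Let x ∈ ((C ∪ X) ∩ D) ∩ ((X ∩ D) ∩ (C ∪ X)). Then either x ∈ X ∩ D and x ∉ C; or x ∈ X ∩ C ∩ D. In each case x ∈ ((C ∪ X) ∩ X) ∩ ((X ∩ D) ∩ (C ∪ X)), so ((C ∪ X) ∩ D) ∩ ((X ∩ D) ∩ (C ∪ X)) ⊆ ((C ∪ X) ∩ X) ∩ ((X ∩ D) ∩ (C ∪ X)).

Reverse inclusion. Let x ∈ ((C ∪ X) ∩ X) ∩ ((X ∩ D) ∩ (C ∪ X)). Then either x ∈ X ∩ D and x ∉ C; or x ∈ X ∩ C ∩ D. In each case x ∈ ((C ∪ X) ∩ D) ∩ ((X ∩ D) ∩ (C ∪ X)), so ((C ∪ X) ∩ X) ∩ ((X ∩ D) ∩ (C ∪ X)) ⊆ ((C ∪ X) ∩ D) ∩ ((X ∩ D) ∩ (C ∪ X)).

The two sets are equal.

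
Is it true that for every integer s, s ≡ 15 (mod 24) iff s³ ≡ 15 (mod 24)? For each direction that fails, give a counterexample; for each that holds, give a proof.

Both directions hold.

Forward direction. Suppose s ≡ 15 (mod 24). Write s = 24j + 15. Then (24j + 15)³ = 13824j³ + 25920j² + 16200j + 3375 = 24(576j³ + 1080j² + 675j + 140) + 15, so s³ ≡ 15 (mod 24).

Converse. Suppose s³ ≡ 15 (mod 24). The only residue r in {0, …, 23} with r³ ≡ 15 (mod 24) is r = 15, so s ≡ 15 (mod 24).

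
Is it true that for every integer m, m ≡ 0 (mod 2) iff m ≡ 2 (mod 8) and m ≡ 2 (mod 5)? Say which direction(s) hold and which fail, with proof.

(⟹) This fails: m = 0 gives 0 ≡ 0 (mod 2) but 0 ≡ 0 (mod 8), so the conjunction on the right does not hold.

(⟸) Conversely, if m ≡ 2 (mod 8) and m ≡ 2 (mod 5), then by the Chinese remainder theorem m ≡ 2 (mod 40). Since 2 ≡ 0 (mod 2) and 2 ∣ 40, we get m ≡ 0 (mod 2).

The forward direction fails; the converse holds.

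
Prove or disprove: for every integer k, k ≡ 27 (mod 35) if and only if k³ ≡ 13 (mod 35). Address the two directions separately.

(←) This fails: take k = 12. Then 12³ = 1728 ≡ 13 (mod 35), yet 12 ≡ 12 (mod 35), not 27.

(→) Suppose k ≡ 27 (mod 35). Write k = 35j + 27. Then (35j + 27)³ = 42875j³ + 99225j² + 76545j + 19683 = 35(1225j³ + 2835j² + 2187j + 562) + 13, so k³ ≡ 13 (mod 35).

Only the forward implication holds.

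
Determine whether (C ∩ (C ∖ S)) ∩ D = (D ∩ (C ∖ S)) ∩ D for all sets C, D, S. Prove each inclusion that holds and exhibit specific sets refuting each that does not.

Both inclusions hold; the sets are equal.

(⟹) Let x ∈ (C ∩ (C ∖ S)) ∩ D. Then x ∈ C ∩ D and x ∉ S, from which x ∈ (D ∩ (C ∖ S)) ∩ D.

(⟸) Let x ∈ (D ∩ (C ∖ S)) ∩ D. Then x ∈ C ∩ D and x ∉ S, from which x ∈ (C ∩ (C ∖ S)) ∩ D.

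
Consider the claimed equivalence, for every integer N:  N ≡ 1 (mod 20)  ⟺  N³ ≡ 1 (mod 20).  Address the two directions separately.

[⇒] Suppose N ≡ 1 (mod 20). Write N = 20j + 1. Then (20j + 1)³ = 8000j³ + 1200j² + 60j + 1 = 20(400j³ + 60j² + 3j) + 1, so N³ ≡ 1 (mod 20).

[⇐] Conversely, suppose N³ ≡ 1 (mod 20). The only residue r in {0, …, 19} with r³ ≡ 1 (mod 20) is r = 1, so N ≡ 1 (mod 20).

Equivalent; both directions hold.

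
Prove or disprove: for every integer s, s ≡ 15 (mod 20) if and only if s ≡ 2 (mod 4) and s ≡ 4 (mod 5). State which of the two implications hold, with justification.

Neither implication holds.

(⇒) This fails: s = 15 gives 15 ≡ 15 (mod 20) but 15 ≡ 3 (mod 4), so the conjunction on the right does not hold.

(⇐) This fails: s = 14 satisfies both congruences on the right (14 ≡ 2 mod 4 and 14 ≡ 4 mod 5) yet 14 ≡ 14 (mod 20), not 15.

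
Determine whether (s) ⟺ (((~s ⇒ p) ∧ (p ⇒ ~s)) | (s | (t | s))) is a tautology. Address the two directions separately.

(⇒) Assume the antecedent. If s is true, the consequent reduces to true regardless of the other variables. If s is false, the antecedent cannot hold. Either way the consequent holds.

(⇐) This fails. Under s = F, t = T, p = F, the left side is false but the right side is true.

(⇒) holds; (⇐) fails.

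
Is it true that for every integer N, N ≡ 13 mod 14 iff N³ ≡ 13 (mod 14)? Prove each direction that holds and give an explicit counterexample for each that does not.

(⇒) holds; (⇐) fails.

(⟹) Suppose N ≡ 13 mod 14. Write N = 14j + 13. Then (14j + 13)³ = 2744j³ + 7644j² + 7098j + 2197 = 14(196j³ + 546j² + 507j + 156) + 13, so N³ ≡ 13 (mod 14).

(⟸) This fails: take N = 3. Then 3³ = 27 ≡ 13 (mod 14), yet 3 ≡ 3 (mod 14), not 13.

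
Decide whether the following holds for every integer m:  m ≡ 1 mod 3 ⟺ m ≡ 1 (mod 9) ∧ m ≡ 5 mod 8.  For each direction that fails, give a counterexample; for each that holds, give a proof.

Only the reverse direction holds.

Converse. If m ≡ 1 (mod 9) and m ≡ 5 (mod 8), then by the Chinese remainder theorem m ≡ 37 (mod 72). Since 37 ≡ 1 (mod 3) and 3 ∣ 72, we get m ≡ 1 (mod 3).

Forward direction. This fails: m = 1 gives 1 ≡ 1 (mod 3) but 1 ≡ 1 (mod 8), so the conjunction on the right does not hold.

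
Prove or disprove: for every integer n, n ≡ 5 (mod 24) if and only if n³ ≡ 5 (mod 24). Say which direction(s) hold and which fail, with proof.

Forward direction. Suppose n ≡ 5 (mod 24). Write n = 24j + 5. Then (24j + 5)³ = 13824j³ + 8640j² + 1800j + 125 = 24(576j³ + 360j² + 75j + 5) + 5, so n³ ≡ 5 (mod 24).

Converse. Suppose n³ ≡ 5 (mod 24). The only residue r in {0, …, 23} with r³ ≡ 5 (mod 24) is r = 5, so n ≡ 5 (mod 24).

Equivalent; both directions hold.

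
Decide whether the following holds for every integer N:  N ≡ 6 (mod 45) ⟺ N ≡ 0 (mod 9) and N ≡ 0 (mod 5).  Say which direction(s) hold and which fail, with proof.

(⇒) This fails: N = 6 gives 6 ≡ 6 (mod 45) but 6 ≡ 6 (mod 9), so the conjunction on the right does not hold.

(⇐) This fails: N = 0 satisfies both congruences on the right (0 ≡ 0 mod 9 and 0 ≡ 0 mod 5) yet 0 ≡ 0 (mod 45), not 6.

Neither direction holds.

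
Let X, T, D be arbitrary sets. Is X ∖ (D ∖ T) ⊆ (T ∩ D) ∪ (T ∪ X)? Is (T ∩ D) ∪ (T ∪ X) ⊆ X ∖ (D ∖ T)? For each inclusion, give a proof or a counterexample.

Only the forward inclusion holds.

(⟹) Let x ∈ X ∖ (D ∖ T). Then either x ∈ X and x ∉ T, D; or x ∈ X ∩ T and x ∉ D; or x ∈ X ∩ T ∩ D. In each case x ∈ (T ∩ D) ∪ (T ∪ X), so X ∖ (D ∖ T) ⊆ (T ∩ D) ∪ (T ∪ X).

(⟸) This inclusion fails. Take X = ∅, T = {1}, D = ∅; then 1 ∈ (T ∩ D) ∪ (T ∪ X) but 1 ∉ X ∖ (D ∖ T).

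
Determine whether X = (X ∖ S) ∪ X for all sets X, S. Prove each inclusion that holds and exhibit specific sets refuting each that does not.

Both inclusions hold.

(⟹) Let x ∈ X. Then either x ∈ X and x ∉ S; or x ∈ X ∩ S. In each case x ∈ (X ∖ S) ∪ X, so X ⊆ (X ∖ S) ∪ X.

(⟸) Let x ∈ (X ∖ S) ∪ X. Then either x ∈ X and x ∉ S; or x ∈ X ∩ S. In each case x ∈ X, so (X ∖ S) ∪ X ⊆ X.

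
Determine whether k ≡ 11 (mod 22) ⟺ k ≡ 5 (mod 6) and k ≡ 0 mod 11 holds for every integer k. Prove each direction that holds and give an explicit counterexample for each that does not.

[⇒] This fails: k = 33 gives 33 ≡ 11 (mod 22) but 33 ≡ 3 (mod 6), so the conjunction on the right does not hold.

[⇐] Conversely, if k ≡ 5 (mod 6) and k ≡ 0 (mod 11), then by the Chinese remainder theorem k ≡ 11 (mod 66). Since 11 ≡ 11 (mod 22) and 22 ∣ 66, we get k ≡ 11 (mod 22).

Only the converse holds.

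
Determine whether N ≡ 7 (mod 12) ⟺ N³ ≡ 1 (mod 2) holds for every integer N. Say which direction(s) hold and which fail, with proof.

[⇒] Suppose N ≡ 7 (mod 12). Then N³ ≡ 7³ = 343 (mod 12), and since 2 ∣ 12, also N³ ≡ 1 (mod 2).

[⇐] This fails: take N = 1. Then 1³ = 1 ≡ 1 (mod 2), yet 1 ≡ 1 (mod 12), not 7.

The forward direction holds; the converse fails.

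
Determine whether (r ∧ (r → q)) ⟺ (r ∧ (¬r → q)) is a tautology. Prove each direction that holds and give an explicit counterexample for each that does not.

Only the forward implication holds.

(⟹) Assume the antecedent. If q is true, the antecedent forces (q = T, r = T), and r ∧ (¬r → q) holds there. If q is false, the antecedent cannot hold. Either way r ∧ (¬r → q) holds.

(⟸) This fails. Under q = F, r = T, the left side is false but the right side is true.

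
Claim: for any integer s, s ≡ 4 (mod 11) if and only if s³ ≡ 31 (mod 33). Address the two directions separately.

The forward direction fails; the converse holds.

Converse. The residues r modulo 33 with r³ ≡ 31 (mod 33) are exactly {4}, and each is ≡ 4 (mod 11).

Forward direction. This fails: take s = 15. Then 15 ≡ 4 (mod 11), but 15³ = 3375 ≡ 9 (mod 33), not 31.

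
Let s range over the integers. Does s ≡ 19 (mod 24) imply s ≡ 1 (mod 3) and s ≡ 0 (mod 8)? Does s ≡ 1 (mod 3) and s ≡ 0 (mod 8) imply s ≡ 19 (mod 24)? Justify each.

[⇒] This fails: s = 19 gives 19 ≡ 19 (mod 24) but 19 ≡ 3 (mod 8), so the conjunction on the right does not hold.

[⇐] This fails: s = 16 satisfies both congruences on the right (16 ≡ 1 mod 3 and 16 ≡ 0 mod 8) yet 16 ≡ 16 (mod 24), not 19.

Both directions fail.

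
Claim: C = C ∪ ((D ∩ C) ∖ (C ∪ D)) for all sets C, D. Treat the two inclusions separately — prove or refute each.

The two sets are equal.

Reverse inclusion. Let x ∈ C ∪ ((D ∩ C) ∖ (C ∪ D)). Then either x ∈ C and x ∉ D; or x ∈ C ∩ D. In each case x ∈ C, so C ∪ ((D ∩ C) ∖ (C ∪ D)) ⊆ C.

Forward inclusion. Let x ∈ C. Then either x ∈ C and x ∉ D; or x ∈ C ∩ D. In each case x ∈ C ∪ ((D ∩ C) ∖ (C ∪ D)), so C ⊆ C ∪ ((D ∩ C) ∖ (C ∪ D)).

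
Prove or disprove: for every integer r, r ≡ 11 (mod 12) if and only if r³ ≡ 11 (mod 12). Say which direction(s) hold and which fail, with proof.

Equivalent; both directions hold.

Converse. For the converse, argue contrapositively. If r ≢ 11 (mod 12), then r is congruent to one of 0, 1, 2, 3, 4, 5, 6, 7, 8, 9, 10 modulo 12, and these give r³ ≡ 0, 1, 8, 3, 4, 5, 0, 7, 8, 9, 4 respectively — never 11.

Forward direction. Suppose r ≡ 11 (mod 12). Write r = 12j + 11. Then (12j + 11)³ = 1728j³ + 4752j² + 4356j + 1331 = 12(144j³ + 396j² + 363j + 110) + 11, so r³ ≡ 11 (mod 12).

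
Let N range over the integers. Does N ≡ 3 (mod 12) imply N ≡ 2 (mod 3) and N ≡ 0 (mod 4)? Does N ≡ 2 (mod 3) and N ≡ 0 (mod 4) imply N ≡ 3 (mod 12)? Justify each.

(⇒) This fails: N = 3 gives 3 ≡ 3 (mod 12) but 3 ≡ 0 (mod 3), so the conjunction on the right does not hold.

(⇐) This fails: N = 8 satisfies both congruences on the right (8 ≡ 2 mod 3 and 8 ≡ 0 mod 4) yet 8 ≡ 8 (mod 12), not 3.

Neither direction holds.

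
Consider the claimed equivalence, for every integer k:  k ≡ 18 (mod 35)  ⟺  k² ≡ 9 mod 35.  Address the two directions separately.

Not equivalent: only (⇒) holds.

[⇒] Suppose k ≡ 18 (mod 35). Write k = 35j + 18. Then (35j + 18)² = 1225j² + 1260j + 324 = 35(35j² + 36j + 9) + 9, so k² ≡ 9 (mod 35).

[⇐] This fails: take k = 3. Then 3² = 9 ≡ 9 (mod 35), yet 3 ≡ 3 (mod 35), not 18.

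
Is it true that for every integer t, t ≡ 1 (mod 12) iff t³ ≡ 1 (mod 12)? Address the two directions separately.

Both directions hold; the statement is true.

Forward direction. Suppose t ≡ 1 (mod 12). Write t = 12j + 1. Then (12j + 1)³ = 1728j³ + 432j² + 36j + 1 = 12(144j³ + 36j² + 3j) + 1, so t³ ≡ 1 (mod 12).

Converse. Suppose t³ ≡ 1 (mod 12). The only residue r in {0, …, 11} with r³ ≡ 1 (mod 12) is r = 1, so t ≡ 1 (mod 12).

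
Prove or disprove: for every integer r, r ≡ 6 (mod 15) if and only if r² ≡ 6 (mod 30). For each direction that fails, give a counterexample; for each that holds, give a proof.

(⟹) This fails: take r = 21. Then 21 ≡ 6 (mod 15), but 21² = 441 ≡ 21 (mod 30), not 6.

(⟸) This fails: take r = 24. Then 24² = 576 ≡ 6 (mod 30), yet 24 ≡ 9 (mod 15), not 6.

Neither implication holds.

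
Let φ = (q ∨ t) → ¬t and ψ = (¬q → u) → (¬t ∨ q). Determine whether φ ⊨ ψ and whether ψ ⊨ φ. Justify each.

The forward direction holds; the converse fails.

(⇒) Assume the antecedent. If t is true, the antecedent cannot hold. If t is false, (¬q → u) → (¬t ∨ q) reduces to true regardless of the other variables. Either way (¬q → u) → (¬t ∨ q) holds.

(⇐) This fails. Under t = T, q = F, u = F, the left side is false but the right side is true.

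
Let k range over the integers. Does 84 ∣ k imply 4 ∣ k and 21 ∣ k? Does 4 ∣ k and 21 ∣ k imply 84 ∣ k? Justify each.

The biconditional holds.

Forward direction. If 84 ∣ k, write k = 84q. Since 84 = 21·4, k = 4·(21q), so 4 ∣ k; and since 84 = 4·21, k = 21·(4q), so 21 ∣ k.

Converse. Suppose 4 ∣ k and 21 ∣ k. Any common multiple of 4 and 21 is a multiple of their lcm; here gcd(4, 21) = 1, so lcm(4, 21) = 4·21 = 84, so 84 ∣ k.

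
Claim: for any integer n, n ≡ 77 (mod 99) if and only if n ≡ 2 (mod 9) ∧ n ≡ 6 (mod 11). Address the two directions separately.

Neither direction holds.

(⇒) This fails: n = 77 gives 77 ≡ 77 (mod 99) but 77 ≡ 5 (mod 9), so the conjunction on the right does not hold.

(⇐) This fails: n = 83 satisfies both congruences on the right (83 ≡ 2 mod 9 and 83 ≡ 6 mod 11) yet 83 ≡ 83 (mod 99), not 77.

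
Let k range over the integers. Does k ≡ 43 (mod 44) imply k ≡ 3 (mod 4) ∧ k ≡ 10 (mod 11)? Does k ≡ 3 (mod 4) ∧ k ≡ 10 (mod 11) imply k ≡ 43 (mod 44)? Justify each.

Both directions hold; the statement is true.

(⟹) Suppose k ≡ 43 (mod 44); write k = 44j + 43. Since 4 ∣ 44, reducing mod 4 gives k ≡ 43 ≡ 3 (mod 4); since 11 ∣ 44, reducing mod 11 gives k ≡ 43 ≡ 10 (mod 11).

(⟸) Conversely, if k ≡ 3 (mod 4) and k ≡ 10 (mod 11), then by the Chinese remainder theorem k ≡ 43 (mod 44). This is exactly k ≡ 43 (mod 44).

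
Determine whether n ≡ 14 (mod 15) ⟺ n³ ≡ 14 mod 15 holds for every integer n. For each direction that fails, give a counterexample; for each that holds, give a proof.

Both directions hold; the statement is true.

[⇐] Suppose n³ ≡ 14 (mod 15). The only residue r in {0, …, 14} with r³ ≡ 14 (mod 15) is r = 14, so n ≡ 14 (mod 15).

[⇒] Suppose n ≡ 14 (mod 15). Write n = 15j + 14. Then (15j + 14)³ = 3375j³ + 9450j² + 8820j + 2744 = 15(225j³ + 630j² + 588j + 182) + 14, so n³ ≡ 14 (mod 15).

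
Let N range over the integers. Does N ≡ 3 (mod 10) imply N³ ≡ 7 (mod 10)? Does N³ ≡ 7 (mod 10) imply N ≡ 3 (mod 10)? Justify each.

(→) Suppose N ≡ 3 (mod 10). Write N = 10j + 3. Then (10j + 3)³ = 1000j³ + 900j² + 270j + 27 = 10(100j³ + 90j² + 27j + 2) + 7, so N³ ≡ 7 (mod 10).

(←) For the converse, argue contrapositively. If N ≢ 3 (mod 10), then N is congruent to one of 0, 1, 2, 4, 5, 6, 7, 8, 9 modulo 10, and these give N³ ≡ 0, 1, 8, 4, 5, 6, 3, 2, 9 respectively — never 7.

Both directions hold.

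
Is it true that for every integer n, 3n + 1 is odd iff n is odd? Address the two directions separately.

Both directions fail.

(→) This fails: n = 6 gives 3n + 1 = 19, which is odd, but 6 is even, not odd.

(←) This also fails: n = 3 is odd, but 3n + 1 = 10 is even, not odd.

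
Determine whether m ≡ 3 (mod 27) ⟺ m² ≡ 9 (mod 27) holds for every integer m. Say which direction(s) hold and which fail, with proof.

(⇒) Suppose m ≡ 3 (mod 27). Write m = 27j + 3. Then (27j + 3)² = 729j² + 162j + 9 = 27(27j² + 6j) + 9, so m² ≡ 9 (mod 27).

(⇐) This fails: take m = 6. Then 6² = 36 ≡ 9 (mod 27), yet 6 ≡ 6 (mod 27), not 3.

The forward direction holds; the converse fails.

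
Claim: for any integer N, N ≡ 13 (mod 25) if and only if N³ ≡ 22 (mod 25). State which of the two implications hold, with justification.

The biconditional holds.

[⇒] Suppose N ≡ 13 (mod 25). Write N = 25j + 13. Then (25j + 13)³ = 15625j³ + 24375j² + 12675j + 2197 = 25(625j³ + 975j² + 507j + 87) + 22, so N³ ≡ 22 (mod 25).

[⇐] Conversely, suppose N³ ≡ 22 (mod 25). The only residue r in {0, …, 24} with r³ ≡ 22 (mod 25) is r = 13, so N ≡ 13 (mod 25).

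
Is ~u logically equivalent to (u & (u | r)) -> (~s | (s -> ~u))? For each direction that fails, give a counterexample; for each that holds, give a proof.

Forward direction. Assume the antecedent. If s is true, the antecedent forces (s = T, r = F, u = F) or (s = T, r = T, u = F), and the consequent holds there. If s is false, the consequent reduces to true regardless of the other variables. Either way the consequent holds.

Converse. This fails. Under s = F, r = F, u = T, the left side is false but the right side is true.

Not equivalent: only (⇒) holds.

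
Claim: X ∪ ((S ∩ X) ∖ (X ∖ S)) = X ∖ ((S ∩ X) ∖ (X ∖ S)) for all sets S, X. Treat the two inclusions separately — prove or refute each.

Only the reverse inclusion holds.

(⟹) This inclusion fails. Take S = {1}, X = {1}; then 1 ∈ X ∪ ((S ∩ X) ∖ (X ∖ S)) but 1 ∉ X ∖ ((S ∩ X) ∖ (X ∖ S)).

(⟸) Let x ∈ X ∖ ((S ∩ X) ∖ (X ∖ S)). Then x ∈ X and x ∉ S, from which x ∈ X ∪ ((S ∩ X) ∖ (X ∖ S)).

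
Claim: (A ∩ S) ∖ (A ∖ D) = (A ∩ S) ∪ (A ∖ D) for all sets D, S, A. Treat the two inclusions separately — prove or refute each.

The sets are not equal: only the forward inclusion holds.

(⟹) Let x ∈ (A ∩ S) ∖ (A ∖ D). Then x ∈ D ∩ S ∩ A, from which x ∈ (A ∩ S) ∪ (A ∖ D).

(⟸) This inclusion fails. Take D = ∅, S = ∅, A = {1}; then 1 ∈ (A ∩ S) ∪ (A ∖ D) but 1 ∉ (A ∩ S) ∖ (A ∖ D).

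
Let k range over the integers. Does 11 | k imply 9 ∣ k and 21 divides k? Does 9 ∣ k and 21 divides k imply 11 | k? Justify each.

(⇒) fails and (⇐) fails.

(⇒) This fails: take k = 11. Certainly 11 ∣ 11, but 9 ∤ 11.

(⇐) This fails: take k = 63. Both 9 ∣ 63 and 21 ∣ 63, yet 63 is not a multiple of 11 (since 63 = 5·11 + 8), so 11 ∤ 63.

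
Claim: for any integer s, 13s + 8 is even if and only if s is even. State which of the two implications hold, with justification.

(⇒) Suppose 13s + 8 is even. Since 13 is odd, 13s and s have the same parity, so 13s + 8 ≡ s + 8 (mod 2). As 8 is even, 13s + 8 is even exactly when s is even. Thus s is even.

(⇐) Conversely, suppose s is even; write s = 2j. Then 13s + 8 = 13·(2j) + 8 = 2·13j + 8, which is even.

Both directions hold; the statement is true.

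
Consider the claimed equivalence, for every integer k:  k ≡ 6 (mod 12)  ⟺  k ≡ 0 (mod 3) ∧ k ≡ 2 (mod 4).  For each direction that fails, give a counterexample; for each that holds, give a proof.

Both directions hold; the statement is true.

(⟹) Suppose k ≡ 6 (mod 12); write k = 12j + 6. Since 3 ∣ 12, reducing mod 3 gives k ≡ 6 ≡ 0 (mod 3); since 4 ∣ 12, reducing mod 4 gives k ≡ 6 ≡ 2 (mod 4).

(⟸) Conversely, if k ≡ 0 (mod 3) and k ≡ 2 (mod 4), then by the Chinese remainder theorem k ≡ 6 (mod 12). This is exactly k ≡ 6 (mod 12).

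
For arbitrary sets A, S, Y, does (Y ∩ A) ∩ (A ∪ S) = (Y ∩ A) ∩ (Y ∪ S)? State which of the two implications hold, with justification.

Both inclusions hold.

(⊆) Let x ∈ (Y ∩ A) ∩ (A ∪ S). Then either x ∈ A ∩ Y and x ∉ S; or x ∈ A ∩ S ∩ Y. In each case x ∈ (Y ∩ A) ∩ (Y ∪ S), so (Y ∩ A) ∩ (A ∪ S) ⊆ (Y ∩ A) ∩ (Y ∪ S).

(⊇) Let x ∈ (Y ∩ A) ∩ (Y ∪ S). Then either x ∈ A ∩ Y and x ∉ S; or x ∈ A ∩ S ∩ Y. In each case x ∈ (Y ∩ A) ∩ (A ∪ S), so (Y ∩ A) ∩ (Y ∪ S) ⊆ (Y ∩ A) ∩ (A ∪ S).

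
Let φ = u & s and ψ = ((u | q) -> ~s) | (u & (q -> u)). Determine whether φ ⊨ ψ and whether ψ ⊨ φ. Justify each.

The forward direction holds; the converse fails.

(⟸) This fails. Under u = F, s = F, q = F, the left side is false but the right side is true.

(⟹) Assume the antecedent. If u is true, the consequent reduces to true regardless of the other variables. If u is false, the antecedent cannot hold. Either way the consequent holds.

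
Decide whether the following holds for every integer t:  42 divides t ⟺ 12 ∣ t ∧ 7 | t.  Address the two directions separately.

(⇒) This fails: take t = 42. Certainly 42 ∣ 42, but 12 ∤ 42.

(⇐) Suppose 12 ∣ t and 7 ∣ t. Any common multiple of 12 and 7 is a multiple of their lcm; here gcd(12, 7) = 1, so lcm(12, 7) = 12·7 = 84, so 84 ∣ t. Since 42 ∣ 84, it follows that 42 ∣ t.

Only the reverse direction holds.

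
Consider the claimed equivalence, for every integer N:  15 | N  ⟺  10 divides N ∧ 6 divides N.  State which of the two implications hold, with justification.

(⇒) This fails: take N = 15. Certainly 15 ∣ 15, but 10 ∤ 15.

(⇐) Suppose 10 ∣ N and 6 ∣ N. Any common multiple of 10 and 6 is a multiple of their lcm; here lcm(10, 6) = 10·6/gcd(10, 6) = 60/2 = 30, so 30 ∣ N. Since 15 ∣ 30, it follows that 15 ∣ N.

(⇒) fails; (⇐) holds.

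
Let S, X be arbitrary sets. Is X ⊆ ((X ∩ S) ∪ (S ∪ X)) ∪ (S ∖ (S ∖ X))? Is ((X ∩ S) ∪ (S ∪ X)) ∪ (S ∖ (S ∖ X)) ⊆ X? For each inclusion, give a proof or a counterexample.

(⟹) Let x ∈ X. Then either x ∈ X and x ∉ S; or x ∈ S ∩ X. In each case x ∈ ((X ∩ S) ∪ (S ∪ X)) ∪ (S ∖ (S ∖ X)), so X ⊆ ((X ∩ S) ∪ (S ∪ X)) ∪ (S ∖ (S ∖ X)).

(⟸) This inclusion fails. Take S = {1}, X = ∅; then 1 ∈ ((X ∩ S) ∪ (S ∪ X)) ∪ (S ∖ (S ∖ X)) but 1 ∉ X.

The sets are not equal: only the forward inclusion holds.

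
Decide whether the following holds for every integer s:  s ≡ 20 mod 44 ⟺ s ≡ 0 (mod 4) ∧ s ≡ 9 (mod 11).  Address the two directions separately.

Forward direction. Suppose s ≡ 20 (mod 44); write s = 44j + 20. Since 4 ∣ 44, reducing mod 4 gives s ≡ 20 ≡ 0 (mod 4); since 11 ∣ 44, reducing mod 11 gives s ≡ 20 ≡ 9 (mod 11).

Converse. If s ≡ 0 (mod 4) and s ≡ 9 (mod 11), then by the Chinese remainder theorem s ≡ 20 (mod 44). This is exactly s ≡ 20 (mod 44).

Both implications hold.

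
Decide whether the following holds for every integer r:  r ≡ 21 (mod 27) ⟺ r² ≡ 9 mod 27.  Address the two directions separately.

(⟹) Suppose r ≡ 21 (mod 27). Write r = 27j + 21. Then (27j + 21)² = 729j² + 1134j + 441 = 27(27j² + 42j + 16) + 9, so r² ≡ 9 (mod 27).

(⟸) This fails: take r = 3. Then 3² = 9 ≡ 9 (mod 27), yet 3 ≡ 3 (mod 27), not 21.

(⇒) holds; (⇐) fails.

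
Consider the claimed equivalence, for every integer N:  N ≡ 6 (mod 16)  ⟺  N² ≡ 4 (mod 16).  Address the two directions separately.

(⇒) holds; (⇐) fails.

[⇒] Suppose N ≡ 6 (mod 16). Write N = 16j + 6. Then (16j + 6)² = 256j² + 192j + 36 = 16(16j² + 12j + 2) + 4, so N² ≡ 4 (mod 16).

[⇐] This fails: take N = 2. Then 2² = 4 ≡ 4 (mod 16), yet 2 ≡ 2 (mod 16), not 6.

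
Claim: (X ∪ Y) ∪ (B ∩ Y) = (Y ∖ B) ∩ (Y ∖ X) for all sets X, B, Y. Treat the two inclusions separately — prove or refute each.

Forward inclusion. This inclusion fails. Take X = {1}, B = ∅, Y = ∅; then 1 ∈ (X ∪ Y) ∪ (B ∩ Y) but 1 ∉ (Y ∖ B) ∩ (Y ∖ X).

Reverse inclusion. Let x ∈ (Y ∖ B) ∩ (Y ∖ X). Then x ∈ Y and x ∉ X, B, from which x ∈ (X ∪ Y) ∪ (B ∩ Y).

(⊆) fails; (⊇) holds.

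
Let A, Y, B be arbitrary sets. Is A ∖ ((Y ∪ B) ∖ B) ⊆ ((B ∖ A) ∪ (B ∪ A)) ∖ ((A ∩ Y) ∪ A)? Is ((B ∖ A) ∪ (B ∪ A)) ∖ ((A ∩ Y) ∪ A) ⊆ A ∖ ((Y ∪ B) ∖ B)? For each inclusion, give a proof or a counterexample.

Forward inclusion. This inclusion fails. Take A = {1}, Y = ∅, B = ∅; then 1 ∈ A ∖ ((Y ∪ B) ∖ B) but 1 ∉ ((B ∖ A) ∪ (B ∪ A)) ∖ ((A ∩ Y) ∪ A).

Reverse inclusion. This inclusion fails. Take A = ∅, Y = ∅, B = {1}; then 1 ∈ ((B ∖ A) ∪ (B ∪ A)) ∖ ((A ∩ Y) ∪ A) but 1 ∉ A ∖ ((Y ∪ B) ∖ B).

(⊆) fails and (⊇) fails.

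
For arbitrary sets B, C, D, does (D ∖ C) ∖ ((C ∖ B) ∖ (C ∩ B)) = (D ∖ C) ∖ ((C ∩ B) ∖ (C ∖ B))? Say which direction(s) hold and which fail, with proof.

Both inclusions hold; the sets are equal.

Forward inclusion. Let x ∈ (D ∖ C) ∖ ((C ∖ B) ∖ (C ∩ B)). Then either x ∈ D and x ∉ B, C; or x ∈ B ∩ D and x ∉ C. In each case x ∈ (D ∖ C) ∖ ((C ∩ B) ∖ (C ∖ B)), so (D ∖ C) ∖ ((C ∖ B) ∖ (C ∩ B)) ⊆ (D ∖ C) ∖ ((C ∩ B) ∖ (C ∖ B)).

Reverse inclusion. Let x ∈ (D ∖ C) ∖ ((C ∩ B) ∖ (C ∖ B)). Then either x ∈ D and x ∉ B, C; or x ∈ B ∩ D and x ∉ C. In each case x ∈ (D ∖ C) ∖ ((C ∖ B) ∖ (C ∩ B)), so (D ∖ C) ∖ ((C ∩ B) ∖ (C ∖ B)) ⊆ (D ∖ C) ∖ ((C ∖ B) ∖ (C ∩ B)).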